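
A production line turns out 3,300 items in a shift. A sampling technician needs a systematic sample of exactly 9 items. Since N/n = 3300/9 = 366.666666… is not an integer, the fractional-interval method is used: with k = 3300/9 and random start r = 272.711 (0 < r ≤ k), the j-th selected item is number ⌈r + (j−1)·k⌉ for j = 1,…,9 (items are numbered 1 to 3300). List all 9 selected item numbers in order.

273, 640, 1007, 1373, 1740, 2107, 2473, 2840, 3207

j=1: r + 0k = 272.711 → ⌈·⌉ = 273
j=2: r + 1k = 639.377666… → ⌈·⌉ = 640
j=3: r + 2k = 1006.044333… → ⌈·⌉ = 1007
j=4: r + 3k = 1372.711 → ⌈·⌉ = 1373
j=5: r + 4k = 1739.377666… → ⌈·⌉ = 1740
j=6: r + 5k = 2106.044333… → ⌈·⌉ = 2107
j=7: r + 6k = 2472.711 → ⌈·⌉ = 2473
j=8: r + 7k = 2839.377666… → ⌈·⌉ = 2840
j=9: r + 8k = 3206.044333… → ⌈·⌉ = 3207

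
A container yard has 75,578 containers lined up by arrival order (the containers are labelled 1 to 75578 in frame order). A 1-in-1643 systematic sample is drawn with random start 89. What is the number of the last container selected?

74024

k = 1643
46th selection = r + (46−1)·k = 89 + 45×1643 = 89 + 73935 = 74024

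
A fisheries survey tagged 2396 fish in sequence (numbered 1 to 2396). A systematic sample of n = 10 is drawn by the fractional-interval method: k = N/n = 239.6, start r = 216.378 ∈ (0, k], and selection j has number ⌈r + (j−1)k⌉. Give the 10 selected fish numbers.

j=1: r + 0k = 216.378 → ⌈·⌉ = 217
j=2: r + 1k = 455.978 → ⌈·⌉ = 456
j=3: r + 2k = 695.578 → ⌈·⌉ = 696
j=4: r + 3k = 935.178 → ⌈·⌉ = 936
j=5: r + 4k = 1174.778 → ⌈·⌉ = 1175
j=6: r + 5k = 1414.378 → ⌈·⌉ = 1415
j=7: r + 6k = 1653.978 → ⌈·⌉ = 1654
j=8: r + 7k = 1893.578 → ⌈·⌉ = 1894
j=9: r + 8k = 2133.178 → ⌈·⌉ = 2134
j=10: r + 9k = 2372.778 → ⌈·⌉ = 2373

217, 456, 696, 936, 1175, 1415, 1654, 1894, 2134, 2373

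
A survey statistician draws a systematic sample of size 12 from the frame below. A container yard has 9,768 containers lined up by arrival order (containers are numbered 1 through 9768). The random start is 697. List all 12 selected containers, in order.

697, 1511, 2325, 3139, 3953, 4767, 5581, 6395, 7209, 8023, 8837, 9651

k = N/n = 9768/12 = 814
container 1: 697
container 2: 697 + 814 = 1511
container 3: 1511 + 814 = 2325
container 4: 2325 + 814 = 3139
container 5: 3139 + 814 = 3953
container 6: 3953 + 814 = 4767
container 7: 4767 + 814 = 5581
container 8: 5581 + 814 = 6395
container 9: 6395 + 814 = 7209
container 10: 7209 + 814 = 8023
container 11: 8023 + 814 = 8837
container 12: 8837 + 814 = 9651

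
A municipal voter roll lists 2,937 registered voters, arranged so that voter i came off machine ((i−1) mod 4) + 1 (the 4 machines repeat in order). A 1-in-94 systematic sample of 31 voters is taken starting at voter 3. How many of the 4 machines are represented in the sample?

Consecutive selections differ by k = 94, so their machine numbers differ by 94 mod 4 = 2.
gcd(94, 4) = 2, so the sample visits 4/2 = 2 distinct residues mod 4.
Start 3 is machine 3; the machines hit are 1, 3.

2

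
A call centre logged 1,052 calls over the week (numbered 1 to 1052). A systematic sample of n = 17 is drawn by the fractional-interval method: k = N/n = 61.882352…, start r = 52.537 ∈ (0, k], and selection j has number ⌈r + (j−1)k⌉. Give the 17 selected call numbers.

53, 115, 177, 239, 301, 362, 424, 486, 548, 610, 672, 734, 796, 858, 919, 981, 1043

j=1: r + 0k = 52.537 → ⌈·⌉ = 53
j=2: r + 1k = 114.419352… → ⌈·⌉ = 115
j=3: r + 2k = 176.301705… → ⌈·⌉ = 177
j=4: r + 3k = 238.184058… → ⌈·⌉ = 239
j=5: r + 4k = 300.066411… → ⌈·⌉ = 301
j=6: r + 5k = 361.948764… → ⌈·⌉ = 362
j=7: r + 6k = 423.831117… → ⌈·⌉ = 424
j=8: r + 7k = 485.713470… → ⌈·⌉ = 486
j=9: r + 8k = 547.595823… → ⌈·⌉ = 548
j=10: r + 9k = 609.478176… → ⌈·⌉ = 610
j=11: r + 10k = 671.360529… → ⌈·⌉ = 672
j=12: r + 11k = 733.242882… → ⌈·⌉ = 734
j=13: r + 12k = 795.125235… → ⌈·⌉ = 796
j=14: r + 13k = 857.007588… → ⌈·⌉ = 858
j=15: r + 14k = 918.889941… → ⌈·⌉ = 919
j=16: r + 15k = 980.772294… → ⌈·⌉ = 981
j=17: r + 16k = 1042.654647… → ⌈·⌉ = 1043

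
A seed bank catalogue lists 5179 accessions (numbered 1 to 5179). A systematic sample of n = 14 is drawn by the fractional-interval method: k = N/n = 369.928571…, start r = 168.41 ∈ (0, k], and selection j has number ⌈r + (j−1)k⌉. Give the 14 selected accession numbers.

j=1: r + 0k = 168.41 → ⌈·⌉ = 169
j=2: r + 1k = 538.338571… → ⌈·⌉ = 539
j=3: r + 2k = 908.267142… → ⌈·⌉ = 909
j=4: r + 3k = 1278.195714… → ⌈·⌉ = 1279
j=5: r + 4k = 1648.124285… → ⌈·⌉ = 1649
j=6: r + 5k = 2018.052857… → ⌈·⌉ = 2019
j=7: r + 6k = 2387.981428… → ⌈·⌉ = 2388
j=8: r + 7k = 2757.91 → ⌈·⌉ = 2758
j=9: r + 8k = 3127.838571… → ⌈·⌉ = 3128
j=10: r + 9k = 3497.767142… → ⌈·⌉ = 3498
j=11: r + 10k = 3867.695714… → ⌈·⌉ = 3868
j=12: r + 11k = 4237.624285… → ⌈·⌉ = 4238
j=13: r + 12k = 4607.552857… → ⌈·⌉ = 4608
j=14: r + 13k = 4977.481428… → ⌈·⌉ = 4978

169, 539, 909, 1279, 1649, 2019, 2388, 2758, 3128, 3498, 3868, 4238, 4608, 4978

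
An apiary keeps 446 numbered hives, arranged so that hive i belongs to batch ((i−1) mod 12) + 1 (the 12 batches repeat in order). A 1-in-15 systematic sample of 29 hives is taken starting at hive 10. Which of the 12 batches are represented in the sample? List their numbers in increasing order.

1, 4, 7, 10

Consecutive selections differ by k = 15, so their batch numbers differ by 15 mod 12 = 3.
gcd(15, 12) = 3, so the sample visits 12/3 = 4 distinct residues mod 12.
Start 10 is batch 10; the batches hit are 1, 4, 7, 10.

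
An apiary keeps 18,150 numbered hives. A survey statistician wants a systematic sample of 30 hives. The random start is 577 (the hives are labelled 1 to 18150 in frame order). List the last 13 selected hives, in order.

10862, 11467, 12072, 12677, 13282, 13887, 14492, 15097, 15702, 16307, 16912, 17517, 18122

k = N/n = 18150/30 = 605
18th selection = 577 + 17×605 = 10862
19th: 10862 + 605 = 11467
20th: 11467 + 605 = 12072
21st: 12072 + 605 = 12677
22nd: 12677 + 605 = 13282
23rd: 13282 + 605 = 13887
24th: 13887 + 605 = 14492
25th: 14492 + 605 = 15097
26th: 15097 + 605 = 15702
27th: 15702 + 605 = 16307
28th: 16307 + 605 = 16912
29th: 16912 + 605 = 17517
30th: 17517 + 605 = 18122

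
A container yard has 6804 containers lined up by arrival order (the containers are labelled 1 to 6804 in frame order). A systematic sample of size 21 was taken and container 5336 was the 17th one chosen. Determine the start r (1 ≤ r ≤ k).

k = 6804/21 = 324
r = 5336 − (17−1)×324 = 5336 − 5184 = 152

152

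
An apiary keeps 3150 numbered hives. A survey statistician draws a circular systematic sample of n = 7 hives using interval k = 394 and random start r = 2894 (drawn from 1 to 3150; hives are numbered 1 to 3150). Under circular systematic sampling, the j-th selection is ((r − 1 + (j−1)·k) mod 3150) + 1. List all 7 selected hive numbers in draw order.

Selection 1: 2894
Selection 2: 2894 + 394 = 3288 → 3288 − 3150 = 138
Selection 3: 138 + 394 = 532
Selection 4: 532 + 394 = 926
Selection 5: 926 + 394 = 1320
Selection 6: 1320 + 394 = 1714
Selection 7: 1714 + 394 = 2108

2894, 138, 532, 926, 1320, 1714, 2108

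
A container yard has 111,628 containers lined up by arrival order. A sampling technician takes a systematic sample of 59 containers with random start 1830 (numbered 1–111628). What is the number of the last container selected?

k = 111628/59 = 1892
59th selection = r + (59−1)·k = 1830 + 58×1892 = 1830 + 109736 = 111566

111566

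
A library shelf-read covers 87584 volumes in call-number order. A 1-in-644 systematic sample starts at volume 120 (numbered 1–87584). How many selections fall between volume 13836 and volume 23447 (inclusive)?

k = 644
First selection ≥ 13836: 120 + ⌈(13836−120)/644⌉·644 = 120 + 22×644 = 14288
Last selection ≤ 23447: 120 + ⌊(23447−120)/644⌋·644 = 120 + 36×644 = 23304
Count = 36 − 22 + 1 = 15

15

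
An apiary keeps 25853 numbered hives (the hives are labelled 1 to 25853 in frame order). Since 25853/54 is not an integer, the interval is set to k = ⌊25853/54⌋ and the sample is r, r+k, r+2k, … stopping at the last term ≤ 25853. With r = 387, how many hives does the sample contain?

k = ⌊25853/54⌋ = 478
Achieved size = ⌊(25853 − 387)/478⌋ + 1 = ⌊25466/478⌋ + 1 = 53 + 1 = 54
(last selection: 387 + 53×478 = 25721 ≤ 25853; next would be 26199 > 25853)

54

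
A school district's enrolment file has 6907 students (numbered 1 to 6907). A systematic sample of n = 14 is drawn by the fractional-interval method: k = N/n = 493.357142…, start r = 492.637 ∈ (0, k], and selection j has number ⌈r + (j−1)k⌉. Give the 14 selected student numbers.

493, 986, 1480, 1973, 2467, 2960, 3453, 3947, 4440, 4933, 5427, 5920, 6413, 6907

j=1: r + 0k = 492.637 → ⌈·⌉ = 493
j=2: r + 1k = 985.994142… → ⌈·⌉ = 986
j=3: r + 2k = 1479.351285… → ⌈·⌉ = 1480
j=4: r + 3k = 1972.708428… → ⌈·⌉ = 1973
j=5: r + 4k = 2466.065571… → ⌈·⌉ = 2467
j=6: r + 5k = 2959.422714… → ⌈·⌉ = 2960
j=7: r + 6k = 3452.779857… → ⌈·⌉ = 3453
j=8: r + 7k = 3946.137 → ⌈·⌉ = 3947
j=9: r + 8k = 4439.494142… → ⌈·⌉ = 4440
j=10: r + 9k = 4932.851285… → ⌈·⌉ = 4933
j=11: r + 10k = 5426.208428… → ⌈·⌉ = 5427
j=12: r + 11k = 5919.565571… → ⌈·⌉ = 5920
j=13: r + 12k = 6412.922714… → ⌈·⌉ = 6413
j=14: r + 13k = 6906.279857… → ⌈·⌉ = 6907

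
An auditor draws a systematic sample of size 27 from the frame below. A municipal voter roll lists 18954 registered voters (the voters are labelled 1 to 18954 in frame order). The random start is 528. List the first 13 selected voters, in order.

528, 1230, 1932, 2634, 3336, 4038, 4740, 5442, 6144, 6846, 7548, 8250, 8952

k = N/n = 18954/27 = 702
voter 1: 528
voter 2: 528 + 702 = 1230
voter 3: 1230 + 702 = 1932
voter 4: 1932 + 702 = 2634
voter 5: 2634 + 702 = 3336
voter 6: 3336 + 702 = 4038
voter 7: 4038 + 702 = 4740
voter 8: 4740 + 702 = 5442
voter 9: 5442 + 702 = 6144
voter 10: 6144 + 702 = 6846
voter 11: 6846 + 702 = 7548
voter 12: 7548 + 702 = 8250
voter 13: 8250 + 702 = 8952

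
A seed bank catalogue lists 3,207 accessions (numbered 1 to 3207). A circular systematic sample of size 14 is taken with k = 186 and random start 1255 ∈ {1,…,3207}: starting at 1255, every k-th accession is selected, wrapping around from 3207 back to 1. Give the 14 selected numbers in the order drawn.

Selection 1: 1255
Selection 2: 1255 + 186 = 1441
Selection 3: 1441 + 186 = 1627
Selection 4: 1627 + 186 = 1813
Selection 5: 1813 + 186 = 1999
Selection 6: 1999 + 186 = 2185
Selection 7: 2185 + 186 = 2371
Selection 8: 2371 + 186 = 2557
Selection 9: 2557 + 186 = 2743
Selection 10: 2743 + 186 = 2929
Selection 11: 2929 + 186 = 3115
Selection 12: 3115 + 186 = 3301 → 3301 − 3207 = 94
Selection 13: 94 + 186 = 280
Selection 14: 280 + 186 = 466

1255, 1441, 1627, 1813, 1999, 2185, 2371, 2557, 2743, 2929, 3115, 94, 280, 466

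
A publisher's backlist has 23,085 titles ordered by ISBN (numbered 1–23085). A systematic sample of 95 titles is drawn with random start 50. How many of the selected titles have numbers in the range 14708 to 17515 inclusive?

k = 23085/95 = 243
First selection ≥ 14708: 50 + ⌈(14708−50)/243⌉·243 = 50 + 61×243 = 14873
Last selection ≤ 17515: 50 + ⌊(17515−50)/243⌋·243 = 50 + 71×243 = 17303
Count = 71 − 61 + 1 = 11

11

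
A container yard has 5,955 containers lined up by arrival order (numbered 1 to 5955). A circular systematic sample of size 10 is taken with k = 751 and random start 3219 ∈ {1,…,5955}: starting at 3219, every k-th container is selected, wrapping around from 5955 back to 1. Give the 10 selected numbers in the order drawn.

3219, 3970, 4721, 5472, 268, 1019, 1770, 2521, 3272, 4023

Selection 1: 3219
Selection 2: 3219 + 751 = 3970
Selection 3: 3970 + 751 = 4721
Selection 4: 4721 + 751 = 5472
Selection 5: 5472 + 751 = 6223 → 6223 − 5955 = 268
Selection 6: 268 + 751 = 1019
Selection 7: 1019 + 751 = 1770
Selection 8: 1770 + 751 = 2521
Selection 9: 2521 + 751 = 3272
Selection 10: 3272 + 751 = 4023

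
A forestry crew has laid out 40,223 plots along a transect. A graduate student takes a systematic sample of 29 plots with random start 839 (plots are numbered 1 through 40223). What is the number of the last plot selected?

39675

k = 40223/29 = 1387
29th selection = r + (29−1)·k = 839 + 28×1387 = 839 + 38836 = 39675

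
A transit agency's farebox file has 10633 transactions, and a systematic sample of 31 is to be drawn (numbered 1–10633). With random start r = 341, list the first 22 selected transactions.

k = N/n = 10633/31 = 343
transaction 1: 341
transaction 2: 341 + 343 = 684
transaction 3: 684 + 343 = 1027
transaction 4: 1027 + 343 = 1370
transaction 5: 1370 + 343 = 1713
transaction 6: 1713 + 343 = 2056
transaction 7: 2056 + 343 = 2399
transaction 8: 2399 + 343 = 2742
transaction 9: 2742 + 343 = 3085
transaction 10: 3085 + 343 = 3428
transaction 11: 3428 + 343 = 3771
transaction 12: 3771 + 343 = 4114
transaction 13: 4114 + 343 = 4457
transaction 14: 4457 + 343 = 4800
transaction 15: 4800 + 343 = 5143
transaction 16: 5143 + 343 = 5486
transaction 17: 5486 + 343 = 5829
transaction 18: 5829 + 343 = 6172
transaction 19: 6172 + 343 = 6515
transaction 20: 6515 + 343 = 6858
transaction 21: 6858 + 343 = 7201
transaction 22: 7201 + 343 = 7544

341, 684, 1027, 1370, 1713, 2056, 2399, 2742, 3085, 3428, 3771, 4114, 4457, 4800, 5143, 5486, 5829, 6172, 6515, 6858, 7201, 7544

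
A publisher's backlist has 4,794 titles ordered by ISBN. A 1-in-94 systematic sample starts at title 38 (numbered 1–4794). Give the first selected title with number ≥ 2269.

k = 94
Steps past start: ⌈(2269 − 38)/94⌉ = ⌈2231/94⌉ = 24
Selected title: 38 + 24×94 = 2294

2294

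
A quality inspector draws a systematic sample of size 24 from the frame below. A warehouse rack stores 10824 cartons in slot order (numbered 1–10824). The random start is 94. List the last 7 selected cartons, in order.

7761, 8212, 8663, 9114, 9565, 10016, 10467

k = N/n = 10824/24 = 451
18th selection = 94 + 17×451 = 7761
19th: 7761 + 451 = 8212
20th: 8212 + 451 = 8663
21st: 8663 + 451 = 9114
22nd: 9114 + 451 = 9565
23rd: 9565 + 451 = 10016
24th: 10016 + 451 = 10467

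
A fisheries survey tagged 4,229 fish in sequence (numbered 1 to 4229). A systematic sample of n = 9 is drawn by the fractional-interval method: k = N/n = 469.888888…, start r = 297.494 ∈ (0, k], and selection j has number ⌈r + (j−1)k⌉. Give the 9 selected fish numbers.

298, 768, 1238, 1708, 2178, 2647, 3117, 3587, 4057

j=1: r + 0k = 297.494 → ⌈·⌉ = 298
j=2: r + 1k = 767.382888… → ⌈·⌉ = 768
j=3: r + 2k = 1237.271777… → ⌈·⌉ = 1238
j=4: r + 3k = 1707.160666… → ⌈·⌉ = 1708
j=5: r + 4k = 2177.049555… → ⌈·⌉ = 2178
j=6: r + 5k = 2646.938444… → ⌈·⌉ = 2647
j=7: r + 6k = 3116.827333… → ⌈·⌉ = 3117
j=8: r + 7k = 3586.716222… → ⌈·⌉ = 3587
j=9: r + 8k = 4056.605111… → ⌈·⌉ = 4057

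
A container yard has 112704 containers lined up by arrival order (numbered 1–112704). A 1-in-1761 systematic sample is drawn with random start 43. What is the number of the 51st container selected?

k = 1761
51st selection = r + (51−1)·k = 43 + 50×1761 = 43 + 88050 = 88093

88093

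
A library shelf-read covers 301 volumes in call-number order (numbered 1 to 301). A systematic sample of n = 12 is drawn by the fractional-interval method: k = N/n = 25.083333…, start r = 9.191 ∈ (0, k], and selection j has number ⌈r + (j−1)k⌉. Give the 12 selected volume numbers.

j=1: r + 0k = 9.191 → ⌈·⌉ = 10
j=2: r + 1k = 34.274333… → ⌈·⌉ = 35
j=3: r + 2k = 59.357666… → ⌈·⌉ = 60
j=4: r + 3k = 84.441 → ⌈·⌉ = 85
j=5: r + 4k = 109.524333… → ⌈·⌉ = 110
j=6: r + 5k = 134.607666… → ⌈·⌉ = 135
j=7: r + 6k = 159.691 → ⌈·⌉ = 160
j=8: r + 7k = 184.774333… → ⌈·⌉ = 185
j=9: r + 8k = 209.857666… → ⌈·⌉ = 210
j=10: r + 9k = 234.941 → ⌈·⌉ = 235
j=11: r + 10k = 260.024333… → ⌈·⌉ = 261
j=12: r + 11k = 285.107666… → ⌈·⌉ = 286

10, 35, 60, 85, 110, 135, 160, 185, 210, 235, 261, 286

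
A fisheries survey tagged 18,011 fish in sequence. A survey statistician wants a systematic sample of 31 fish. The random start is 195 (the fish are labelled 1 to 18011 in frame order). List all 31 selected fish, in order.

k = N/n = 18011/31 = 581
fish 1: 195
fish 2: 195 + 581 = 776
fish 3: 776 + 581 = 1357
fish 4: 1357 + 581 = 1938
fish 5: 1938 + 581 = 2519
fish 6: 2519 + 581 = 3100
fish 7: 3100 + 581 = 3681
fish 8: 3681 + 581 = 4262
fish 9: 4262 + 581 = 4843
fish 10: 4843 + 581 = 5424
fish 11: 5424 + 581 = 6005
fish 12: 6005 + 581 = 6586
fish 13: 6586 + 581 = 7167
fish 14: 7167 + 581 = 7748
fish 15: 7748 + 581 = 8329
fish 16: 8329 + 581 = 8910
fish 17: 8910 + 581 = 9491
fish 18: 9491 + 581 = 10072
fish 19: 10072 + 581 = 10653
fish 20: 10653 + 581 = 11234
fish 21: 11234 + 581 = 11815
fish 22: 11815 + 581 = 12396
fish 23: 12396 + 581 = 12977
fish 24: 12977 + 581 = 13558
fish 25: 13558 + 581 = 14139
fish 26: 14139 + 581 = 14720
fish 27: 14720 + 581 = 15301
fish 28: 15301 + 581 = 15882
fish 29: 15882 + 581 = 16463
fish 30: 16463 + 581 = 17044
fish 31: 17044 + 581 = 17625

195, 776, 1357, 1938, 2519, 3100, 3681, 4262, 4843, 5424, 6005, 6586, 7167, 7748, 8329, 8910, 9491, 10072, 10653, 11234, 11815, 12396, 12977, 13558, 14139, 14720, 15301, 15882, 16463, 17044, 17625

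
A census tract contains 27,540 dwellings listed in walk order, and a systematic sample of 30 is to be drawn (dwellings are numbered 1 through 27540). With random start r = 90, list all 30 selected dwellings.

90, 1008, 1926, 2844, 3762, 4680, 5598, 6516, 7434, 8352, 9270, 10188, 11106, 12024, 12942, 13860, 14778, 15696, 16614, 17532, 18450, 19368, 20286, 21204, 22122, 23040, 23958, 24876, 25794, 26712

k = N/n = 27540/30 = 918
dwelling 1: 90
dwelling 2: 90 + 918 = 1008
dwelling 3: 1008 + 918 = 1926
dwelling 4: 1926 + 918 = 2844
dwelling 5: 2844 + 918 = 3762
dwelling 6: 3762 + 918 = 4680
dwelling 7: 4680 + 918 = 5598
dwelling 8: 5598 + 918 = 6516
dwelling 9: 6516 + 918 = 7434
dwelling 10: 7434 + 918 = 8352
dwelling 11: 8352 + 918 = 9270
dwelling 12: 9270 + 918 = 10188
dwelling 13: 10188 + 918 = 11106
dwelling 14: 11106 + 918 = 12024
dwelling 15: 12024 + 918 = 12942
dwelling 16: 12942 + 918 = 13860
dwelling 17: 13860 + 918 = 14778
dwelling 18: 14778 + 918 = 15696
dwelling 19: 15696 + 918 = 16614
dwelling 20: 16614 + 918 = 17532
dwelling 21: 17532 + 918 = 18450
dwelling 22: 18450 + 918 = 19368
dwelling 23: 19368 + 918 = 20286
dwelling 24: 20286 + 918 = 21204
dwelling 25: 21204 + 918 = 22122
dwelling 26: 22122 + 918 = 23040
dwelling 27: 23040 + 918 = 23958
dwelling 28: 23958 + 918 = 24876
dwelling 29: 24876 + 918 = 25794
dwelling 30: 25794 + 918 = 26712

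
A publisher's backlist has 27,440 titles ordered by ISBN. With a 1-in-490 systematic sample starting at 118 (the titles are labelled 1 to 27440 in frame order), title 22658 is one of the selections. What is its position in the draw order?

47

k = 490
position = (22658 − 118)/490 + 1 = 22540/490 + 1 = 46 + 1 = 47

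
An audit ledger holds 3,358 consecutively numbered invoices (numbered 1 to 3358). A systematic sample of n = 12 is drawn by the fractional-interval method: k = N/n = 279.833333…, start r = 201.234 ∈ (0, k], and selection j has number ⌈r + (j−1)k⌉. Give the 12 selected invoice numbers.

j=1: r + 0k = 201.234 → ⌈·⌉ = 202
j=2: r + 1k = 481.067333… → ⌈·⌉ = 482
j=3: r + 2k = 760.900666… → ⌈·⌉ = 761
j=4: r + 3k = 1040.734 → ⌈·⌉ = 1041
j=5: r + 4k = 1320.567333… → ⌈·⌉ = 1321
j=6: r + 5k = 1600.400666… → ⌈·⌉ = 1601
j=7: r + 6k = 1880.234 → ⌈·⌉ = 1881
j=8: r + 7k = 2160.067333… → ⌈·⌉ = 2161
j=9: r + 8k = 2439.900666… → ⌈·⌉ = 2440
j=10: r + 9k = 2719.734 → ⌈·⌉ = 2720
j=11: r + 10k = 2999.567333… → ⌈·⌉ = 3000
j=12: r + 11k = 3279.400666… → ⌈·⌉ = 3280

202, 482, 761, 1041, 1321, 1601, 1881, 2161, 2440, 2720, 3000, 3280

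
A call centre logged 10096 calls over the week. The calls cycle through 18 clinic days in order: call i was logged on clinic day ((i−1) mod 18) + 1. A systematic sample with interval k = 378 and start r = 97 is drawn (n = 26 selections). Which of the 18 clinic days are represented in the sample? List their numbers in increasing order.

7

Consecutive selections differ by k = 378, so their clinic day numbers differ by 378 mod 18 = 0.
gcd(378, 18) = 18, so the sample visits 18/18 = 1 distinct residues mod 18.
Start 97 is clinic day 7; the clinic days hit are 7.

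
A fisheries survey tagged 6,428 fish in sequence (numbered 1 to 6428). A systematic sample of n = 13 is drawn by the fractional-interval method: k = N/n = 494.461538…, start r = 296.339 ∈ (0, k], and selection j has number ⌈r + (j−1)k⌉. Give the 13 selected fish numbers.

j=1: r + 0k = 296.339 → ⌈·⌉ = 297
j=2: r + 1k = 790.800538… → ⌈·⌉ = 791
j=3: r + 2k = 1285.262076… → ⌈·⌉ = 1286
j=4: r + 3k = 1779.723615… → ⌈·⌉ = 1780
j=5: r + 4k = 2274.185153… → ⌈·⌉ = 2275
j=6: r + 5k = 2768.646692… → ⌈·⌉ = 2769
j=7: r + 6k = 3263.108230… → ⌈·⌉ = 3264
j=8: r + 7k = 3757.569769… → ⌈·⌉ = 3758
j=9: r + 8k = 4252.031307… → ⌈·⌉ = 4253
j=10: r + 9k = 4746.492846… → ⌈·⌉ = 4747
j=11: r + 10k = 5240.954384… → ⌈·⌉ = 5241
j=12: r + 11k = 5735.415923… → ⌈·⌉ = 5736
j=13: r + 12k = 6229.877461… → ⌈·⌉ = 6230

297, 791, 1286, 1780, 2275, 2769, 3264, 3758, 4253, 4747, 5241, 5736, 6230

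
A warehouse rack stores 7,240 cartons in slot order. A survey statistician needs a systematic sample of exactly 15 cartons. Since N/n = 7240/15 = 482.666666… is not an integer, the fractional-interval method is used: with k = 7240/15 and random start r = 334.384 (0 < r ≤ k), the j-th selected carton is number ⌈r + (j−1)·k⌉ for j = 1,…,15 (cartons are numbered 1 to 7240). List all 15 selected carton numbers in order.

j=1: r + 0k = 334.384 → ⌈·⌉ = 335
j=2: r + 1k = 817.050666… → ⌈·⌉ = 818
j=3: r + 2k = 1299.717333… → ⌈·⌉ = 1300
j=4: r + 3k = 1782.384 → ⌈·⌉ = 1783
j=5: r + 4k = 2265.050666… → ⌈·⌉ = 2266
j=6: r + 5k = 2747.717333… → ⌈·⌉ = 2748
j=7: r + 6k = 3230.384 → ⌈·⌉ = 3231
j=8: r + 7k = 3713.050666… → ⌈·⌉ = 3714
j=9: r + 8k = 4195.717333… → ⌈·⌉ = 4196
j=10: r + 9k = 4678.384 → ⌈·⌉ = 4679
j=11: r + 10k = 5161.050666… → ⌈·⌉ = 5162
j=12: r + 11k = 5643.717333… → ⌈·⌉ = 5644
j=13: r + 12k = 6126.384 → ⌈·⌉ = 6127
j=14: r + 13k = 6609.050666… → ⌈·⌉ = 6610
j=15: r + 14k = 7091.717333… → ⌈·⌉ = 7092

335, 818, 1300, 1783, 2266, 2748, 3231, 3714, 4196, 4679, 5162, 5644, 6127, 6610, 7092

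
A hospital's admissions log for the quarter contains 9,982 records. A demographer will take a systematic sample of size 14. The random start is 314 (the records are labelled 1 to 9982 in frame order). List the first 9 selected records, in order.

k = N/n = 9982/14 = 713
record 1: 314
record 2: 314 + 713 = 1027
record 3: 1027 + 713 = 1740
record 4: 1740 + 713 = 2453
record 5: 2453 + 713 = 3166
record 6: 3166 + 713 = 3879
record 7: 3879 + 713 = 4592
record 8: 4592 + 713 = 5305
record 9: 5305 + 713 = 6018

314, 1027, 1740, 2453, 3166, 3879, 4592, 5305, 6018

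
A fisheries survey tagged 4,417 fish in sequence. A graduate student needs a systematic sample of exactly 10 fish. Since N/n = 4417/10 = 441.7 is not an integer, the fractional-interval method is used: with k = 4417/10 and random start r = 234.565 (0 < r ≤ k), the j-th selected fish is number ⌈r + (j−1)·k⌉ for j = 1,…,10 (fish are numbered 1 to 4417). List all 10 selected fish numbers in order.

235, 677, 1118, 1560, 2002, 2444, 2885, 3327, 3769, 4210

j=1: r + 0k = 234.565 → ⌈·⌉ = 235
j=2: r + 1k = 676.265 → ⌈·⌉ = 677
j=3: r + 2k = 1117.965 → ⌈·⌉ = 1118
j=4: r + 3k = 1559.665 → ⌈·⌉ = 1560
j=5: r + 4k = 2001.365 → ⌈·⌉ = 2002
j=6: r + 5k = 2443.065 → ⌈·⌉ = 2444
j=7: r + 6k = 2884.765 → ⌈·⌉ = 2885
j=8: r + 7k = 3326.465 → ⌈·⌉ = 3327
j=9: r + 8k = 3768.165 → ⌈·⌉ = 3769
j=10: r + 9k = 4209.865 → ⌈·⌉ = 4210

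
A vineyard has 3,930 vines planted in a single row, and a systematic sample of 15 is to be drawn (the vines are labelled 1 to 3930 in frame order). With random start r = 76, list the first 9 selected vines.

76, 338, 600, 862, 1124, 1386, 1648, 1910, 2172

k = N/n = 3930/15 = 262
vine 1: 76
vine 2: 76 + 262 = 338
vine 3: 338 + 262 = 600
vine 4: 600 + 262 = 862
vine 5: 862 + 262 = 1124
vine 6: 1124 + 262 = 1386
vine 7: 1386 + 262 = 1648
vine 8: 1648 + 262 = 1910
vine 9: 1910 + 262 = 2172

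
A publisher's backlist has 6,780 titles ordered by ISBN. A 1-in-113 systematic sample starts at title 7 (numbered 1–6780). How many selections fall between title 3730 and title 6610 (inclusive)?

26

k = 113
First selection ≥ 3730: 7 + ⌈(3730−7)/113⌉·113 = 7 + 33×113 = 3736
Last selection ≤ 6610: 7 + ⌊(6610−7)/113⌋·113 = 7 + 58×113 = 6561
Count = 58 − 33 + 1 = 26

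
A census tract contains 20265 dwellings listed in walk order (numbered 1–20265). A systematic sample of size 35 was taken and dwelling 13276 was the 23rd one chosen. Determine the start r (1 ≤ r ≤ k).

k = 20265/35 = 579
r = 13276 − (23−1)×579 = 13276 − 12738 = 538

538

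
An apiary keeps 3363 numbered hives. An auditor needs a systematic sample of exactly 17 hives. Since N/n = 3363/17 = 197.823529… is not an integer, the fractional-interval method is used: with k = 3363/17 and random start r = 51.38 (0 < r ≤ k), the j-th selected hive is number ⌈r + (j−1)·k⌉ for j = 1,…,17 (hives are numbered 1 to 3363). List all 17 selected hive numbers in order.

j=1: r + 0k = 51.38 → ⌈·⌉ = 52
j=2: r + 1k = 249.203529… → ⌈·⌉ = 250
j=3: r + 2k = 447.027058… → ⌈·⌉ = 448
j=4: r + 3k = 644.850588… → ⌈·⌉ = 645
j=5: r + 4k = 842.674117… → ⌈·⌉ = 843
j=6: r + 5k = 1040.497647… → ⌈·⌉ = 1041
j=7: r + 6k = 1238.321176… → ⌈·⌉ = 1239
j=8: r + 7k = 1436.144705… → ⌈·⌉ = 1437
j=9: r + 8k = 1633.968235… → ⌈·⌉ = 1634
j=10: r + 9k = 1831.791764… → ⌈·⌉ = 1832
j=11: r + 10k = 2029.615294… → ⌈·⌉ = 2030
j=12: r + 11k = 2227.438823… → ⌈·⌉ = 2228
j=13: r + 12k = 2425.262352… → ⌈·⌉ = 2426
j=14: r + 13k = 2623.085882… → ⌈·⌉ = 2624
j=15: r + 14k = 2820.909411… → ⌈·⌉ = 2821
j=16: r + 15k = 3018.732941… → ⌈·⌉ = 3019
j=17: r + 16k = 3216.556470… → ⌈·⌉ = 3217

52, 250, 448, 645, 843, 1041, 1239, 1437, 1634, 1832, 2030, 2228, 2426, 2624, 2821, 3019, 3217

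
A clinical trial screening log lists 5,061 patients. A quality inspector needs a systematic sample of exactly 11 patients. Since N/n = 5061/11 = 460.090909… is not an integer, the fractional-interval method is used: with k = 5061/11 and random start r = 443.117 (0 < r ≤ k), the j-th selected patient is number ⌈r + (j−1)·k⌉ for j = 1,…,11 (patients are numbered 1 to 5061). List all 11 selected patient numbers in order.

444, 904, 1364, 1824, 2284, 2744, 3204, 3664, 4124, 4584, 5045

j=1: r + 0k = 443.117 → ⌈·⌉ = 444
j=2: r + 1k = 903.207909… → ⌈·⌉ = 904
j=3: r + 2k = 1363.298818… → ⌈·⌉ = 1364
j=4: r + 3k = 1823.389727… → ⌈·⌉ = 1824
j=5: r + 4k = 2283.480636… → ⌈·⌉ = 2284
j=6: r + 5k = 2743.571545… → ⌈·⌉ = 2744
j=7: r + 6k = 3203.662454… → ⌈·⌉ = 3204
j=8: r + 7k = 3663.753363… → ⌈·⌉ = 3664
j=9: r + 8k = 4123.844272… → ⌈·⌉ = 4124
j=10: r + 9k = 4583.935181… → ⌈·⌉ = 4584
j=11: r + 10k = 5044.026090… → ⌈·⌉ = 5045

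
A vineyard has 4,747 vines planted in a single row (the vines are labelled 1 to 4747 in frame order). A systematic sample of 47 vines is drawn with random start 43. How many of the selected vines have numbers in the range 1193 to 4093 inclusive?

k = 4747/47 = 101
First selection ≥ 1193: 43 + ⌈(1193−43)/101⌉·101 = 43 + 12×101 = 1255
Last selection ≤ 4093: 43 + ⌊(4093−43)/101⌋·101 = 43 + 40×101 = 4083
Count = 40 − 12 + 1 = 29

29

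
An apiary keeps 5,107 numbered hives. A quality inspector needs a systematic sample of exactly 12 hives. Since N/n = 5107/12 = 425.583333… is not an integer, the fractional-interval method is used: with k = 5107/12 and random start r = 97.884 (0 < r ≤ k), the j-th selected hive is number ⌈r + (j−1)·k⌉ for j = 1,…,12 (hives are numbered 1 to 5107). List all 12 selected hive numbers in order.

j=1: r + 0k = 97.884 → ⌈·⌉ = 98
j=2: r + 1k = 523.467333… → ⌈·⌉ = 524
j=3: r + 2k = 949.050666… → ⌈·⌉ = 950
j=4: r + 3k = 1374.634 → ⌈·⌉ = 1375
j=5: r + 4k = 1800.217333… → ⌈·⌉ = 1801
j=6: r + 5k = 2225.800666… → ⌈·⌉ = 2226
j=7: r + 6k = 2651.384 → ⌈·⌉ = 2652
j=8: r + 7k = 3076.967333… → ⌈·⌉ = 3077
j=9: r + 8k = 3502.550666… → ⌈·⌉ = 3503
j=10: r + 9k = 3928.134 → ⌈·⌉ = 3929
j=11: r + 10k = 4353.717333… → ⌈·⌉ = 4354
j=12: r + 11k = 4779.300666… → ⌈·⌉ = 4780

98, 524, 950, 1375, 1801, 2226, 2652, 3077, 3503, 3929, 4354, 4780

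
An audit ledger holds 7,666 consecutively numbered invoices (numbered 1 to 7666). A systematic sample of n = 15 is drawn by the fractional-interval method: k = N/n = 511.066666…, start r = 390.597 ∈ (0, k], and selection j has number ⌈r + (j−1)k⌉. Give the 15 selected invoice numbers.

j=1: r + 0k = 390.597 → ⌈·⌉ = 391
j=2: r + 1k = 901.663666… → ⌈·⌉ = 902
j=3: r + 2k = 1412.730333… → ⌈·⌉ = 1413
j=4: r + 3k = 1923.797 → ⌈·⌉ = 1924
j=5: r + 4k = 2434.863666… → ⌈·⌉ = 2435
j=6: r + 5k = 2945.930333… → ⌈·⌉ = 2946
j=7: r + 6k = 3456.997 → ⌈·⌉ = 3457
j=8: r + 7k = 3968.063666… → ⌈·⌉ = 3969
j=9: r + 8k = 4479.130333… → ⌈·⌉ = 4480
j=10: r + 9k = 4990.197 → ⌈·⌉ = 4991
j=11: r + 10k = 5501.263666… → ⌈·⌉ = 5502
j=12: r + 11k = 6012.330333… → ⌈·⌉ = 6013
j=13: r + 12k = 6523.397 → ⌈·⌉ = 6524
j=14: r + 13k = 7034.463666… → ⌈·⌉ = 7035
j=15: r + 14k = 7545.530333… → ⌈·⌉ = 7546

391, 902, 1413, 1924, 2435, 2946, 3457, 3969, 4480, 4991, 5502, 6013, 6524, 7035, 7546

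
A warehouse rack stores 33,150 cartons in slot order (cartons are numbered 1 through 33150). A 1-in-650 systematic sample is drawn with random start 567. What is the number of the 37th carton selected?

23967

k = 650
37th selection = r + (37−1)·k = 567 + 36×650 = 567 + 23400 = 23967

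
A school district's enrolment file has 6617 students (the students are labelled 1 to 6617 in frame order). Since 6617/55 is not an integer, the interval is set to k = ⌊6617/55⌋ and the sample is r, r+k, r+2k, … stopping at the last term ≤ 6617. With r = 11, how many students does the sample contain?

k = ⌊6617/55⌋ = 120
Achieved size = ⌊(6617 − 11)/120⌋ + 1 = ⌊6606/120⌋ + 1 = 55 + 1 = 56
(last selection: 11 + 55×120 = 6611 ≤ 6617; next would be 6731 > 6617)

56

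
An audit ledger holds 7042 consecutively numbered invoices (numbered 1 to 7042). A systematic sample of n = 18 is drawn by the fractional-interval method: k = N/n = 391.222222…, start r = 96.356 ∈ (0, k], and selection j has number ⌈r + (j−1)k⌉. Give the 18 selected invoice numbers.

j=1: r + 0k = 96.356 → ⌈·⌉ = 97
j=2: r + 1k = 487.578222… → ⌈·⌉ = 488
j=3: r + 2k = 878.800444… → ⌈·⌉ = 879
j=4: r + 3k = 1270.022666… → ⌈·⌉ = 1271
j=5: r + 4k = 1661.244888… → ⌈·⌉ = 1662
j=6: r + 5k = 2052.467111… → ⌈·⌉ = 2053
j=7: r + 6k = 2443.689333… → ⌈·⌉ = 2444
j=8: r + 7k = 2834.911555… → ⌈·⌉ = 2835
j=9: r + 8k = 3226.133777… → ⌈·⌉ = 3227
j=10: r + 9k = 3617.356 → ⌈·⌉ = 3618
j=11: r + 10k = 4008.578222… → ⌈·⌉ = 4009
j=12: r + 11k = 4399.800444… → ⌈·⌉ = 4400
j=13: r + 12k = 4791.022666… → ⌈·⌉ = 4792
j=14: r + 13k = 5182.244888… → ⌈·⌉ = 5183
j=15: r + 14k = 5573.467111… → ⌈·⌉ = 5574
j=16: r + 15k = 5964.689333… → ⌈·⌉ = 5965
j=17: r + 16k = 6355.911555… → ⌈·⌉ = 6356
j=18: r + 17k = 6747.133777… → ⌈·⌉ = 6748

97, 488, 879, 1271, 1662, 2053, 2444, 2835, 3227, 3618, 4009, 4400, 4792, 5183, 5574, 5965, 6356, 6748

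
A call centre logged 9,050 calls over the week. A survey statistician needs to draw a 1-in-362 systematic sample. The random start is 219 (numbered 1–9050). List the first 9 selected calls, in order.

219, 581, 943, 1305, 1667, 2029, 2391, 2753, 3115

call 1: 219
call 2: 219 + 362 = 581
call 3: 581 + 362 = 943
call 4: 943 + 362 = 1305
call 5: 1305 + 362 = 1667
call 6: 1667 + 362 = 2029
call 7: 2029 + 362 = 2391
call 8: 2391 + 362 = 2753
call 9: 2753 + 362 = 3115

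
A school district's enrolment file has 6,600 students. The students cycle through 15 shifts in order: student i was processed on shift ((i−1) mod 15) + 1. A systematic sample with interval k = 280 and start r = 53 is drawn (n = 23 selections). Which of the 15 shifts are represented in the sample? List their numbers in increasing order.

3, 8, 13

Consecutive selections differ by k = 280, so their shift numbers differ by 280 mod 15 = 10.
gcd(280, 15) = 5, so the sample visits 15/5 = 3 distinct residues mod 15.
Start 53 is shift 8; the shifts hit are 3, 8, 13.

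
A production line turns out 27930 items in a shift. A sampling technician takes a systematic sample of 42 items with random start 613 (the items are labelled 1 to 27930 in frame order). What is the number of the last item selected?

27878

k = 27930/42 = 665
42nd selection = r + (42−1)·k = 613 + 41×665 = 613 + 27265 = 27878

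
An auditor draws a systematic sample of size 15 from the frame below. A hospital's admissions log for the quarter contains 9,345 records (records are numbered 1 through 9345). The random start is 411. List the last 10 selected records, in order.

3526, 4149, 4772, 5395, 6018, 6641, 7264, 7887, 8510, 9133

k = N/n = 9345/15 = 623
6th selection = 411 + 5×623 = 3526
7th: 3526 + 623 = 4149
8th: 4149 + 623 = 4772
9th: 4772 + 623 = 5395
10th: 5395 + 623 = 6018
11th: 6018 + 623 = 6641
12th: 6641 + 623 = 7264
13th: 7264 + 623 = 7887
14th: 7887 + 623 = 8510
15th: 8510 + 623 = 9133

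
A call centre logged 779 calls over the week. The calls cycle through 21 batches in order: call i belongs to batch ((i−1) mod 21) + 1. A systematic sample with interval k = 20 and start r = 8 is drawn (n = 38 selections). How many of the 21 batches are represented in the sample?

Consecutive selections differ by k = 20, so their batch numbers differ by 20 mod 21 = 20.
gcd(20, 21) = 1, so the sample visits 21/1 = 21 distinct residues mod 21.
Start 8 is batch 8; the batches hit are 1, 2, 3, 4, 5, 6, 7, 8, 9, 10, 11, 12, 13, 14, 15, 16, 17, 18, 19, 20, 21.

21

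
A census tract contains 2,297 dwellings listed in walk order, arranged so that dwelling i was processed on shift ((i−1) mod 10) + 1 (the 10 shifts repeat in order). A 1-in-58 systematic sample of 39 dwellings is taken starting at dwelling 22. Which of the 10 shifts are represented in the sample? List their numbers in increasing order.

2, 4, 6, 8, 10

Consecutive selections differ by k = 58, so their shift numbers differ by 58 mod 10 = 8.
gcd(58, 10) = 2, so the sample visits 10/2 = 5 distinct residues mod 10.
Start 22 is shift 2; the shifts hit are 2, 4, 6, 8, 10.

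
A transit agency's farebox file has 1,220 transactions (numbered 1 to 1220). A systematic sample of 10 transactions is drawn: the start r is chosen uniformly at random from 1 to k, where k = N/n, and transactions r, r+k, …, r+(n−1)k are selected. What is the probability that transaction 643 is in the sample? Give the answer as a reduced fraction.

k = 1220/10 = 122.
Transaction 643 is selected iff r ≡ 643 (mod 122); exactly one such r in {1,…,122}.
Inclusion probability = 1/122.

1/122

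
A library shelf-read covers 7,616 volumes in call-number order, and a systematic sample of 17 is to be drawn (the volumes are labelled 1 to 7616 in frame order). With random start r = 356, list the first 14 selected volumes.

k = N/n = 7616/17 = 448
volume 1: 356
volume 2: 356 + 448 = 804
volume 3: 804 + 448 = 1252
volume 4: 1252 + 448 = 1700
volume 5: 1700 + 448 = 2148
volume 6: 2148 + 448 = 2596
volume 7: 2596 + 448 = 3044
volume 8: 3044 + 448 = 3492
volume 9: 3492 + 448 = 3940
volume 10: 3940 + 448 = 4388
volume 11: 4388 + 448 = 4836
volume 12: 4836 + 448 = 5284
volume 13: 5284 + 448 = 5732
volume 14: 5732 + 448 = 6180

356, 804, 1252, 1700, 2148, 2596, 3044, 3492, 3940, 4388, 4836, 5284, 5732, 6180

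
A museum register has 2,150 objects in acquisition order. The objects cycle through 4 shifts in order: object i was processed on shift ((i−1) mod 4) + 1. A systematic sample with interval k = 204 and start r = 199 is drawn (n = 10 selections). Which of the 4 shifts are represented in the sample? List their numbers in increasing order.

3

Consecutive selections differ by k = 204, so their shift numbers differ by 204 mod 4 = 0.
gcd(204, 4) = 4, so the sample visits 4/4 = 1 distinct residues mod 4.
Start 199 is shift 3; the shifts hit are 3.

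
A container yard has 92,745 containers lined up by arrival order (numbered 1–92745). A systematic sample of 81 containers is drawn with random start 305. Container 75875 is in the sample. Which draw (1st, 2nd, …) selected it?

67

k = 92745/81 = 1145
position = (75875 − 305)/1145 + 1 = 75570/1145 + 1 = 66 + 1 = 67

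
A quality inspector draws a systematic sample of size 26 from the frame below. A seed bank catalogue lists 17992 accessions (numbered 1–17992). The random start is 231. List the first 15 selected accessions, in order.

k = N/n = 17992/26 = 692
accession 1: 231
accession 2: 231 + 692 = 923
accession 3: 923 + 692 = 1615
accession 4: 1615 + 692 = 2307
accession 5: 2307 + 692 = 2999
accession 6: 2999 + 692 = 3691
accession 7: 3691 + 692 = 4383
accession 8: 4383 + 692 = 5075
accession 9: 5075 + 692 = 5767
accession 10: 5767 + 692 = 6459
accession 11: 6459 + 692 = 7151
accession 12: 7151 + 692 = 7843
accession 13: 7843 + 692 = 8535
accession 14: 8535 + 692 = 9227
accession 15: 9227 + 692 = 9919

231, 923, 1615, 2307, 2999, 3691, 4383, 5075, 5767, 6459, 7151, 7843, 8535, 9227, 9919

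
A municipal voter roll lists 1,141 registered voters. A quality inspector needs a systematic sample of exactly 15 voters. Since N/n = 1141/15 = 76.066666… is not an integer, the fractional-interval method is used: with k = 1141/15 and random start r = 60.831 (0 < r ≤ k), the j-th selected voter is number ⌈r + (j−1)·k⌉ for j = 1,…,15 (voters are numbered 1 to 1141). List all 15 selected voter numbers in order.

61, 137, 213, 290, 366, 442, 518, 594, 670, 746, 822, 898, 974, 1050, 1126

j=1: r + 0k = 60.831 → ⌈·⌉ = 61
j=2: r + 1k = 136.897666… → ⌈·⌉ = 137
j=3: r + 2k = 212.964333… → ⌈·⌉ = 213
j=4: r + 3k = 289.031 → ⌈·⌉ = 290
j=5: r + 4k = 365.097666… → ⌈·⌉ = 366
j=6: r + 5k = 441.164333… → ⌈·⌉ = 442
j=7: r + 6k = 517.231 → ⌈·⌉ = 518
j=8: r + 7k = 593.297666… → ⌈·⌉ = 594
j=9: r + 8k = 669.364333… → ⌈·⌉ = 670
j=10: r + 9k = 745.431 → ⌈·⌉ = 746
j=11: r + 10k = 821.497666… → ⌈·⌉ = 822
j=12: r + 11k = 897.564333… → ⌈·⌉ = 898
j=13: r + 12k = 973.631 → ⌈·⌉ = 974
j=14: r + 13k = 1049.697666… → ⌈·⌉ = 1050
j=15: r + 14k = 1125.764333… → ⌈·⌉ = 1126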